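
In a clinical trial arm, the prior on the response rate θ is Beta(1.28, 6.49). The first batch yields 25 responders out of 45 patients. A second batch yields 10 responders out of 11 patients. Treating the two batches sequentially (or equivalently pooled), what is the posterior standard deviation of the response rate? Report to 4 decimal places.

The Beta prior is conjugate to a Binomial/Bernoulli likelihood; the update adds successes to α and failures to β.
After batch 1: Beta(1.28+25, 6.49+20) = Beta(26.28, 26.49).
After batch 2: Beta(26.28+10, 26.49+1) = Beta(36.28, 27.49).
Var = αβ/((α+β)²(α+β+1)) = 36.28·27.49/(63.77²·64.77) = 0.00378648; SD = √0.00378648 = 0.0615.

0.0615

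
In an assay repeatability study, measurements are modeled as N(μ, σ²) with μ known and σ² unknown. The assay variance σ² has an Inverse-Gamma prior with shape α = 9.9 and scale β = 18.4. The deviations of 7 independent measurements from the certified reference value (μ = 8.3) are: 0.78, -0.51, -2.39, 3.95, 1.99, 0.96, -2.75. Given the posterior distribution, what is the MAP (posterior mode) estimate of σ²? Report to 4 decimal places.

2.4801

With known mean μ and an Inverse-Gamma(α, β) prior on σ², the Normal likelihood is conjugate: posterior is Inv-Gamma(α + n/2, β + Σ(xᵢ−μ)²/2).
Σ(xᵢ−μ)² = (0.78)² + (-0.51)² + (-2.39)² + (3.95)² + (1.99)² + (0.96)² + (-2.75)² = 34.6273.
Posterior: Inv-Gamma(9.9 + 7/2, 18.4 + 34.6273/2) = Inv-Gamma(13.40, 35.71365).
Mode = β/(α+1) = 35.71365/14.40 = 2.4801.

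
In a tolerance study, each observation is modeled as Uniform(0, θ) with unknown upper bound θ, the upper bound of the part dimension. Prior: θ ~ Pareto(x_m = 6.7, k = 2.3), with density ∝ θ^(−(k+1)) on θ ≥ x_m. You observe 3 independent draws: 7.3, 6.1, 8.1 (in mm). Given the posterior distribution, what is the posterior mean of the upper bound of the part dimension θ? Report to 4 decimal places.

9.9837

A Pareto(scale x_m, shape k) prior on the upper bound θ of Uniform(0, θ) is conjugate: posterior is Pareto(max(x_m, max xᵢ), k + n).
Sample maximum = 8.1; prior scale x_m = 6.7 → posterior scale = max = 8.1.
Posterior shape = 2.3 + 3 = 5.3.
E[θ|data] = k·x_m/(k−1) = 5.3·8.1/4.3 = 9.9837.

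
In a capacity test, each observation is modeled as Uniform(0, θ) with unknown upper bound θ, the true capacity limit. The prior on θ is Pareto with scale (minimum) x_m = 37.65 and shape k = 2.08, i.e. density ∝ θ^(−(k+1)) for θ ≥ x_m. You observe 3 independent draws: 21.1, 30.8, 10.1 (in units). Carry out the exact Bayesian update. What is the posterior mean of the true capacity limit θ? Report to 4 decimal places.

A Pareto(scale x_m, shape k) prior on the upper bound θ of Uniform(0, θ) is conjugate: posterior is Pareto(max(x_m, max xᵢ), k + n).
Sample maximum = 30.8; prior scale x_m = 37.65 → posterior scale = max = 37.65.
Posterior shape = 2.08 + 3 = 5.08.
E[θ|data] = k·x_m/(k−1) = 5.08·37.65/4.08 = 46.8779.

46.8779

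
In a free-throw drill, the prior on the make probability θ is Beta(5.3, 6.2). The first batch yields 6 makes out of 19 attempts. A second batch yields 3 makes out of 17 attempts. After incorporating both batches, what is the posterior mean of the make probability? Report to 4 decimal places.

0.3011

The Beta prior is conjugate to a Binomial/Bernoulli likelihood; the update adds successes to α and failures to β.
After batch 1: Beta(5.3+6, 6.2+13) = Beta(11.3, 19.2).
After batch 2: Beta(11.3+3, 19.2+14) = Beta(14.3, 33.2).
Posterior mean = α/(α+β) = 14.3/47.5 = 0.3011.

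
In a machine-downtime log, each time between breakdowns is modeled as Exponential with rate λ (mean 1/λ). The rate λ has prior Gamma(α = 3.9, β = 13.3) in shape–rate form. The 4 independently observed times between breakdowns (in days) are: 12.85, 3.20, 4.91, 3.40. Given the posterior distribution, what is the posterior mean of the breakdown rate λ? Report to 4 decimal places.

0.2098

With a Gamma(shape α, rate β) prior on the exponential rate λ, the posterior after n observations with total T = Σxᵢ is Gamma(α+n, β+T).
Sum of observations T = 24.36 days; n = 4.
Posterior: Gamma(3.9+4, 13.3+24.36) = Gamma(7.9, 37.66).
Posterior mean of λ = α/β = 7.9/37.66 = 0.2098.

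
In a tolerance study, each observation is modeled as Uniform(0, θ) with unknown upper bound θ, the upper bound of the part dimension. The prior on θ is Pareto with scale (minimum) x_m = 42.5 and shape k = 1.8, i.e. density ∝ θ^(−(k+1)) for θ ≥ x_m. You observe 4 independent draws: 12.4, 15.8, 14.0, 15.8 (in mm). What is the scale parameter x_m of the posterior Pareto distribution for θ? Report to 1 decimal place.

A Pareto(scale x_m, shape k) prior on the upper bound θ of Uniform(0, θ) is conjugate: posterior is Pareto(max(x_m, max xᵢ), k + n).
Sample maximum = 15.8; prior scale x_m = 42.5 → posterior scale = max = 42.5.
Posterior shape = 1.8 + 4 = 5.8.
Posterior scale x_m = 42.5.

42.5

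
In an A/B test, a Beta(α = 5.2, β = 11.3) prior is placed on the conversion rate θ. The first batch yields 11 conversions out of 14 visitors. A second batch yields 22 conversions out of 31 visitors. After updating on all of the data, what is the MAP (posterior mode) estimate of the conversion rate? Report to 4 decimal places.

The Beta prior is conjugate to a Binomial/Bernoulli likelihood; the update adds successes to α and failures to β.
After batch 1: Beta(5.2+11, 11.3+3) = Beta(16.2, 14.3).
After batch 2: Beta(16.2+22, 14.3+9) = Beta(38.2, 23.3).
Mode of Beta(a,b) for a,b>1 is (a−1)/(a+b−2) = 37.2/59.5 = 0.6252.

0.6252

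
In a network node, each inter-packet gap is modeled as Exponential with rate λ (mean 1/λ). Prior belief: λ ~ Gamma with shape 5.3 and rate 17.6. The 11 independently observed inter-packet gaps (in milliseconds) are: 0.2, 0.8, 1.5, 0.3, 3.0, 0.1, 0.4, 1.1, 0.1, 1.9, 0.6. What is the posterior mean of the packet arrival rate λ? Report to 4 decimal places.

With a Gamma(shape α, rate β) prior on the exponential rate λ, the posterior after n observations with total T = Σxᵢ is Gamma(α+n, β+T).
Sum of observations T = 10.0 milliseconds; n = 11.
Posterior: Gamma(5.3+11, 17.6+10.0) = Gamma(16.3, 27.6).
Posterior mean of λ = α/β = 16.3/27.6 = 0.5906.

0.5906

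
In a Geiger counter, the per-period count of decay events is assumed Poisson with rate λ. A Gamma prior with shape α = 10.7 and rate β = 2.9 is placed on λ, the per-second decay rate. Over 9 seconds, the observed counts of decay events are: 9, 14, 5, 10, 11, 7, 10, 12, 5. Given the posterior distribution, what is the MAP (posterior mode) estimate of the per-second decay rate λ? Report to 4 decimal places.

7.7899

With a Gamma(shape α, rate β) prior, the Poisson likelihood is conjugate: the posterior is Gamma(α + ΣXᵢ, β + n).
Sum of counts S = 83 over n = 9 seconds.
Posterior: Gamma(α+S, β+n) = Gamma(10.7+83, 2.9+9) = Gamma(93.7, 11.9).
Mode of Gamma(α,β) for α≥1 is (α−1)/β = 92.7/11.9 = 7.7899.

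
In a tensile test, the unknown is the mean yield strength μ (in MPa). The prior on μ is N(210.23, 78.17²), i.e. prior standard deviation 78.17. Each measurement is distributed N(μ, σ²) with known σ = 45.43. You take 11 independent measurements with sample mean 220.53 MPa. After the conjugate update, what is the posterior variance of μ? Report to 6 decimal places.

182.036427

For Normal data with known variance σ², a Normal(μ₀, σ₀²) prior on μ is conjugate. Posterior precision = 1/σ₀² + n/σ²; posterior mean is the precision-weighted average of μ₀ and x̄.
σ₀² = 78.17² = 6110.5489, σ² = 45.43² = 2063.8849; σ² + n·σ₀² = 2063.8849 + 11·6110.5489 = 69279.9228.
Posterior precision = 1/σ₀² + n/σ² = 1/6110.5489 + 11/2063.8849 = (σ² + n·σ₀²)/(σ₀²σ²) = 69279.9228/(6110.5489·2063.8849); posterior variance σₙ² = σ₀²σ²/(σ² + n·σ₀²) = 6110.5489·2063.8849/69279.9228 = 182.036427.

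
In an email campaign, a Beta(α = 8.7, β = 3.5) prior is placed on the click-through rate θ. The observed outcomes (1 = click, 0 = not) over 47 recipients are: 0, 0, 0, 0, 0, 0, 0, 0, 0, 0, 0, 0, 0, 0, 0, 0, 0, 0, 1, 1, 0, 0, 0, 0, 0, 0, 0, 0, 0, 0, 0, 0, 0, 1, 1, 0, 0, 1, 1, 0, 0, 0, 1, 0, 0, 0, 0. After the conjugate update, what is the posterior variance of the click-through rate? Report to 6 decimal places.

The Beta prior is conjugate to a Binomial/Bernoulli likelihood; the update adds successes to α and failures to β.
Posterior: Beta(α+k, β+n−k) = Beta(8.7+7, 3.5+40) = Beta(15.7, 43.5).
Var = αβ/((α+β)²(α+β+1)) = 15.7·43.5/(59.2²·60.2) = 0.003237.

0.003237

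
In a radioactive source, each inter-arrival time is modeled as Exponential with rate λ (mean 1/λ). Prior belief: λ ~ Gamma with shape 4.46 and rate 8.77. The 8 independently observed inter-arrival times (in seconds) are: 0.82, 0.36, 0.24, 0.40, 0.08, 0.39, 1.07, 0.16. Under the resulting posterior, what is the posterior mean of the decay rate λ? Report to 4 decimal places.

1.0138

With a Gamma(shape α, rate β) prior on the exponential rate λ, the posterior after n observations with total T = Σxᵢ is Gamma(α+n, β+T).
Sum of observations T = 3.52 seconds; n = 8.
Posterior: Gamma(4.46+8, 8.77+3.52) = Gamma(12.46, 12.29).
Posterior mean of λ = α/β = 12.46/12.29 = 1.0138.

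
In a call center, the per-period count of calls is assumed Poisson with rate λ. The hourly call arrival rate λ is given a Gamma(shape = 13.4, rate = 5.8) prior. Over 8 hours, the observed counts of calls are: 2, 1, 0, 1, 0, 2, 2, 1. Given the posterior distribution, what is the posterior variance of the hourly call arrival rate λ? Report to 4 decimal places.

With a Gamma(shape α, rate β) prior, the Poisson likelihood is conjugate: the posterior is Gamma(α + ΣXᵢ, β + n).
Sum of counts S = 9 over n = 8 hours.
Posterior: Gamma(α+S, β+n) = Gamma(13.4+9, 5.8+8) = Gamma(22.4, 13.8).
Var = α/β² = 22.4/13.8² = 0.1176.

0.1176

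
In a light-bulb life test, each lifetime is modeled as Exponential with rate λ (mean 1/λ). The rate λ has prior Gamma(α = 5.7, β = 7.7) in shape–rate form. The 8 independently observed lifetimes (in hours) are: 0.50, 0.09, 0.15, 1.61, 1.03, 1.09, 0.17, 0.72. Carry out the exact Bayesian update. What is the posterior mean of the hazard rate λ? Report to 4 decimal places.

With a Gamma(shape α, rate β) prior on the exponential rate λ, the posterior after n observations with total T = Σxᵢ is Gamma(α+n, β+T).
Sum of observations T = 5.36 hours; n = 8.
Posterior: Gamma(5.7+8, 7.7+5.36) = Gamma(13.7, 13.06).
Posterior mean of λ = α/β = 13.7/13.06 = 1.0490.

1.0490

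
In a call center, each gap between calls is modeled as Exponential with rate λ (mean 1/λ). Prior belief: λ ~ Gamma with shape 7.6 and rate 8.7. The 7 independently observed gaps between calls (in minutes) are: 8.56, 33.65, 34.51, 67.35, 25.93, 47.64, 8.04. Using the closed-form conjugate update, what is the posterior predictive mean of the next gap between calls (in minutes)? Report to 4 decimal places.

17.2338

With a Gamma(shape α, rate β) prior on the exponential rate λ, the posterior after n observations with total T = Σxᵢ is Gamma(α+n, β+T).
Sum of observations T = 225.68 minutes; n = 7.
Posterior: Gamma(7.6+7, 8.7+225.68) = Gamma(14.6, 234.38).
The predictive distribution for the next observation is Lomax; its mean is β/(α−1) = 234.38/13.6 = 17.2338.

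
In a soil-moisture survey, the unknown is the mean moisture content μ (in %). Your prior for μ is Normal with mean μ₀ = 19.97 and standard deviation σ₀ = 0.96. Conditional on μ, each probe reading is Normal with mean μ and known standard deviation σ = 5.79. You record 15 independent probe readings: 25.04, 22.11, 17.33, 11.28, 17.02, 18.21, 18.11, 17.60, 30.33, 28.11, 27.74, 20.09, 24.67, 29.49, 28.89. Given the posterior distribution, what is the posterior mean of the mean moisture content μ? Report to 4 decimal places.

20.6799

For Normal data with known variance σ², a Normal(μ₀, σ₀²) prior on μ is conjugate. Posterior precision = 1/σ₀² + n/σ²; posterior mean is the precision-weighted average of μ₀ and x̄.
Σxᵢ = 25.04 + 22.11 + 17.33 + 11.28 + 17.02 + 18.21 + 18.11 + 17.60 + 30.33 + 28.11 + 27.74 + 20.09 + 24.67 + 29.49 + 28.89 = 336.02, so n·x̄ = 336.02.
σ₀² = 0.96² = 0.9216, σ² = 5.79² = 33.5241; σ² + n·σ₀² = 33.5241 + 15·0.9216 = 47.3481.
Posterior mean = (μ₀/σ₀² + n·x̄/σ²)/(1/σ₀² + n/σ²) = (σ²·μ₀ + σ₀²·n·x̄)/(σ² + n·σ₀²) = (33.5241·19.97 + 0.9216·336.02)/47.3481 = 979.152309/47.3481 = 20.6799.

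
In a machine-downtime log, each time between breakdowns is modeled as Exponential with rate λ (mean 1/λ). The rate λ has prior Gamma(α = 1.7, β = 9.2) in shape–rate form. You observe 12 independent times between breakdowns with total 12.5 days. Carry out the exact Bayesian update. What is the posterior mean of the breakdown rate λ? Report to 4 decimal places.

With a Gamma(shape α, rate β) prior on the exponential rate λ, the posterior after n observations with total T = Σxᵢ is Gamma(α+n, β+T).
Posterior: Gamma(1.7+12, 9.2+12.5) = Gamma(13.7, 21.7).
Posterior mean of λ = α/β = 13.7/21.7 = 0.6313.

0.6313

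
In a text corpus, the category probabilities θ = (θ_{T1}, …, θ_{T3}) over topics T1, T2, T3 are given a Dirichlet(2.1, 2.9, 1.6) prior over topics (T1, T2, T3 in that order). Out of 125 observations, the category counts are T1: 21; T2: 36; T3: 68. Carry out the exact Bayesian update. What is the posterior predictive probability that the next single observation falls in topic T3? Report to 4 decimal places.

The Dirichlet prior is conjugate to the Multinomial likelihood: each posterior αⱼ = prior αⱼ + observed count nⱼ.
Posterior concentration: (23.1, 38.9, 69.6), total = 131.6.
P(next = T3 | data) = α_{T3}/Σα = 0.5289.

0.5289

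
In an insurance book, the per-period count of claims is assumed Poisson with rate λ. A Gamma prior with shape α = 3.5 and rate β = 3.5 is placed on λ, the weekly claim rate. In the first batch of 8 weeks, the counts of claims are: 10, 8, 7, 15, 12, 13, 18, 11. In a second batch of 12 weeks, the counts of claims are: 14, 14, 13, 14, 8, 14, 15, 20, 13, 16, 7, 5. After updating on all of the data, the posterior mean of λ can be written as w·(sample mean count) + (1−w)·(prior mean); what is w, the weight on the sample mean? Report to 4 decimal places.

0.8511

With a Gamma(shape α, rate β) prior, the Poisson likelihood is conjugate: the posterior is Gamma(α + ΣXᵢ, β + n).
Total number of weeks: n = 8 + 12 = 20.
Posterior mean = (α₀+S)/(β₀+n) = [n/(β₀+n)]·(S/n) + [β₀/(β₀+n)]·(α₀/β₀), so only n and β₀ enter the weight.
Weight on data w = n/(β₀+n) = 20/(3.5+20) = 20/23.5 = 0.8511.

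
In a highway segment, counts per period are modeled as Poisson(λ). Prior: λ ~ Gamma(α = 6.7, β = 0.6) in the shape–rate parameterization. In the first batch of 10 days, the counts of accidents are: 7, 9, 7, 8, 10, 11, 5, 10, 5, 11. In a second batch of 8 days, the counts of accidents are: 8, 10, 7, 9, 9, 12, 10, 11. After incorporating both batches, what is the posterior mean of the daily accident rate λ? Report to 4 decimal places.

8.9086

With a Gamma(shape α, rate β) prior, the Poisson likelihood is conjugate: the posterior is Gamma(α + ΣXᵢ, β + n).
Batch 1: sum of counts S = 83 over n = 10 days.
After batch 1: Gamma(α+S, β+n) = Gamma(6.7+83, 0.6+10) = Gamma(89.7, 10.6).
Batch 2: sum of counts S = 76 over n = 8 days.
After batch 2: Gamma(α+S, β+n) = Gamma(89.7+76, 10.6+8) = Gamma(165.7, 18.6).
Posterior mean = α/β = 165.7/18.6 = 8.9086.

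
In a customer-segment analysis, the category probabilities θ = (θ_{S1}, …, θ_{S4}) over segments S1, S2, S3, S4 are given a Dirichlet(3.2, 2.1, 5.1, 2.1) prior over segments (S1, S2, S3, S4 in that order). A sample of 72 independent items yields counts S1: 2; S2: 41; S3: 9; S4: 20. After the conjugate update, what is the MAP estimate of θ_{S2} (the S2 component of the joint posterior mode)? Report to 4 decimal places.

The Dirichlet prior is conjugate to the Multinomial likelihood: each posterior αⱼ = prior αⱼ + observed count nⱼ.
Posterior concentration: (5.2, 43.1, 14.1, 22.1), total = 84.5.
Joint mode component: (α_{S2}−1)/(Σα−K) = 42.1/80.5 = 0.5230.

0.5230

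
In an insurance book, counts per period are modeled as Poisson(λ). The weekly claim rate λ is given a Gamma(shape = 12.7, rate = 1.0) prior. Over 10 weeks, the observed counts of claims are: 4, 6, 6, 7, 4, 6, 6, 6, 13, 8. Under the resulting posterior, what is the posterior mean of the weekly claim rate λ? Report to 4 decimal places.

7.1545

With a Gamma(shape α, rate β) prior, the Poisson likelihood is conjugate: the posterior is Gamma(α + ΣXᵢ, β + n).
Sum of counts S = 66 over n = 10 weeks.
Posterior: Gamma(α+S, β+n) = Gamma(12.7+66, 1.0+10) = Gamma(78.7, 11.0).
Posterior mean = α/β = 78.7/11.0 = 7.1545.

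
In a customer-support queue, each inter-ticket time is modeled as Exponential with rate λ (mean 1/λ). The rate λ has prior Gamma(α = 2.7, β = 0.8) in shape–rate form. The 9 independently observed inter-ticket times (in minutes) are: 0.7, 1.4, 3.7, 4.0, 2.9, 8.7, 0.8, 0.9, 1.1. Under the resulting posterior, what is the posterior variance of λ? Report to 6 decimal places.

With a Gamma(shape α, rate β) prior on the exponential rate λ, the posterior after n observations with total T = Σxᵢ is Gamma(α+n, β+T).
Sum of observations T = 24.2 minutes; n = 9.
Posterior: Gamma(2.7+9, 0.8+24.2) = Gamma(11.7, 25.0).
Var = α/β² = 0.018720.

0.018720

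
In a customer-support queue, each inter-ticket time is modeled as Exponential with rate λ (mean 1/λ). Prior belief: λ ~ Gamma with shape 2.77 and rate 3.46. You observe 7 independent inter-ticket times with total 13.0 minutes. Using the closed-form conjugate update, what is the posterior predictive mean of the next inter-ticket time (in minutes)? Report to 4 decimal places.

With a Gamma(shape α, rate β) prior on the exponential rate λ, the posterior after n observations with total T = Σxᵢ is Gamma(α+n, β+T).
Posterior: Gamma(2.77+7, 3.46+13.0) = Gamma(9.77, 16.46).
The predictive distribution for the next observation is Lomax; its mean is β/(α−1) = 16.46/8.77 = 1.8769.

1.8769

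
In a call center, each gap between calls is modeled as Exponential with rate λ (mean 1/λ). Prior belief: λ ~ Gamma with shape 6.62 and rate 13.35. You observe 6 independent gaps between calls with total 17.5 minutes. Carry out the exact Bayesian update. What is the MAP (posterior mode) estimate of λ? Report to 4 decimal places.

With a Gamma(shape α, rate β) prior on the exponential rate λ, the posterior after n observations with total T = Σxᵢ is Gamma(α+n, β+T).
Posterior: Gamma(6.62+6, 13.35+17.5) = Gamma(12.62, 30.85).
Mode = (α−1)/β = 0.3767.

0.3767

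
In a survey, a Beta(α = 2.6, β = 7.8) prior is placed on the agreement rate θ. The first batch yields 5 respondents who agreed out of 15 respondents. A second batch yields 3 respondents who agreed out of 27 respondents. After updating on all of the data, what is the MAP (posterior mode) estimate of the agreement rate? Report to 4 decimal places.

0.1905

The Beta prior is conjugate to a Binomial/Bernoulli likelihood; the update adds successes to α and failures to β.
After batch 1: Beta(2.6+5, 7.8+10) = Beta(7.6, 17.8).
After batch 2: Beta(7.6+3, 17.8+24) = Beta(10.6, 41.8).
Mode of Beta(a,b) for a,b>1 is (a−1)/(a+b−2) = 9.6/50.4 = 0.1905.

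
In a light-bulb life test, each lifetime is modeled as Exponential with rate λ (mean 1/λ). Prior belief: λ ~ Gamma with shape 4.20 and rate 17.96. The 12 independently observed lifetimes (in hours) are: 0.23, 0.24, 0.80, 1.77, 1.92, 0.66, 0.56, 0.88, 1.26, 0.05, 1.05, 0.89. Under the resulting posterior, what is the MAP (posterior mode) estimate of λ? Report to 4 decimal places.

With a Gamma(shape α, rate β) prior on the exponential rate λ, the posterior after n observations with total T = Σxᵢ is Gamma(α+n, β+T).
Sum of observations T = 10.31 hours; n = 12.
Posterior: Gamma(4.20+12, 17.96+10.31) = Gamma(16.20, 28.27).
Mode = (α−1)/β = 0.5377.

0.5377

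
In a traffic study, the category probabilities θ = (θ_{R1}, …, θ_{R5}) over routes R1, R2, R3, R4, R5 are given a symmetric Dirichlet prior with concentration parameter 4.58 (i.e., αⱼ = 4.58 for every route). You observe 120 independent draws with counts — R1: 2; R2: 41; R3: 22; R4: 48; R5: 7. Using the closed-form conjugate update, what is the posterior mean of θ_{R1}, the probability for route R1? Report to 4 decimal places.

The Dirichlet prior is conjugate to the Multinomial likelihood: each posterior αⱼ = prior αⱼ + observed count nⱼ.
Posterior concentration: (6.58, 45.58, 26.58, 52.58, 11.58), total = 142.90.
E[θ_{R1}|data] = α_{R1}/Σα = 6.58/142.90 = 0.0460.

0.0460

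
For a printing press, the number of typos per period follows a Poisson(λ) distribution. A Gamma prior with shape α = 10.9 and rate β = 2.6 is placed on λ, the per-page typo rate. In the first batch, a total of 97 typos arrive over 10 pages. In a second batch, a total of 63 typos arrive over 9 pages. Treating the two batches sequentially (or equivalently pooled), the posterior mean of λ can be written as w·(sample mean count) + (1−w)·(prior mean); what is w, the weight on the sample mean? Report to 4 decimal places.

With a Gamma(shape α, rate β) prior, the Poisson likelihood is conjugate: the posterior is Gamma(α + ΣXᵢ, β + n).
Total number of pages: n = 10 + 9 = 19.
Posterior mean = (α₀+S)/(β₀+n) = [n/(β₀+n)]·(S/n) + [β₀/(β₀+n)]·(α₀/β₀), so only n and β₀ enter the weight.
Weight on data w = n/(β₀+n) = 19/(2.6+19) = 19/21.6 = 0.8796.

0.8796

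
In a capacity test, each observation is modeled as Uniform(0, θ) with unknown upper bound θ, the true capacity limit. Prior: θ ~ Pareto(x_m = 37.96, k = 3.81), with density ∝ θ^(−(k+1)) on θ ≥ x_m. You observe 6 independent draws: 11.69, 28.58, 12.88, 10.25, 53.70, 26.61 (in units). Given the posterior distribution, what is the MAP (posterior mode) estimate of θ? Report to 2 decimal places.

53.70

A Pareto(scale x_m, shape k) prior on the upper bound θ of Uniform(0, θ) is conjugate: posterior is Pareto(max(x_m, max xᵢ), k + n).
Sample maximum = 53.70; prior scale x_m = 37.96 → posterior scale = max = 53.70.
Posterior shape = 3.81 + 6 = 9.81.
The Pareto density is decreasing on [x_m, ∞), so the mode is x_m = 53.70.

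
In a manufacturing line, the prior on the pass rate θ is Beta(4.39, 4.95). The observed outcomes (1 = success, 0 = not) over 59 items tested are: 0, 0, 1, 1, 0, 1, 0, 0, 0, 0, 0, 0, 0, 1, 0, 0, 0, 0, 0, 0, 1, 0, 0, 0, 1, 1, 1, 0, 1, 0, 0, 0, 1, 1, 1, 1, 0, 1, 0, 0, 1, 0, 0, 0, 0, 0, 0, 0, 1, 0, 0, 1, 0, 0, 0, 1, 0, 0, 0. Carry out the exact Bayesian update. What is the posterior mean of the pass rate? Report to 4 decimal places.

The Beta prior is conjugate to a Binomial/Bernoulli likelihood; the update adds successes to α and failures to β.
Posterior: Beta(α+k, β+n−k) = Beta(4.39+18, 4.95+41) = Beta(22.39, 45.95).
Posterior mean = α/(α+β) = 22.39/68.34 = 0.3276.

0.3276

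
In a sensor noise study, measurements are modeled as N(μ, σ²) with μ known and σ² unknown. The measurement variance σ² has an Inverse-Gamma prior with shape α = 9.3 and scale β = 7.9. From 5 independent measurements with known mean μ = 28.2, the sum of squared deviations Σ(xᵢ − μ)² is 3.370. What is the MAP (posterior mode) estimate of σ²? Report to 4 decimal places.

0.7488

With known mean μ and an Inverse-Gamma(α, β) prior on σ², the Normal likelihood is conjugate: posterior is Inv-Gamma(α + n/2, β + Σ(xᵢ−μ)²/2).
Posterior: Inv-Gamma(9.3 + 5/2, 7.9 + 3.370/2) = Inv-Gamma(11.80, 9.5850).
Mode = β/(α+1) = 9.5850/12.80 = 0.7488.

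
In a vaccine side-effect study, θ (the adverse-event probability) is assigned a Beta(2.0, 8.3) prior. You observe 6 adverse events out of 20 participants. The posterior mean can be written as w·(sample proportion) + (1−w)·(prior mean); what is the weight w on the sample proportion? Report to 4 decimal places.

0.6601

The Beta prior is conjugate to a Binomial/Bernoulli likelihood; the update adds successes to α and failures to β.
Posterior mean = (α₀+k)/(α₀+β₀+n) = [n/(α₀+β₀+n)]·(k/n) + [(α₀+β₀)/(α₀+β₀+n)]·α₀/(α₀+β₀), so only n and the prior enter the weight.
The weight on the data is w = n/(α₀+β₀+n) = 20/(2.0+8.3+20) = 20/30.3 = 0.6601.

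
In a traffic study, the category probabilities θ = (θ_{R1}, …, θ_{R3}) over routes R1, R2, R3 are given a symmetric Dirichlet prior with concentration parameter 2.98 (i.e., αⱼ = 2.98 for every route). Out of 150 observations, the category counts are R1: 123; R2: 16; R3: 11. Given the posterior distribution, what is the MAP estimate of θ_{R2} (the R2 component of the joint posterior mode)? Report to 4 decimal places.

0.1153

The Dirichlet prior is conjugate to the Multinomial likelihood: each posterior αⱼ = prior αⱼ + observed count nⱼ.
Posterior concentration: (125.98, 18.98, 13.98), total = 158.94.
Joint mode component: (α_{R2}−1)/(Σα−K) = 17.98/155.94 = 0.1153.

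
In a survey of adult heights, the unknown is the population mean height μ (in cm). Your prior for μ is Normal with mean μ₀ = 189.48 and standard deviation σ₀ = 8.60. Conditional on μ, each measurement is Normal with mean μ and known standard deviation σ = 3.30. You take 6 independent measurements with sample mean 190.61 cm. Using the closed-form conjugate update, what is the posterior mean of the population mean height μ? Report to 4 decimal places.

For Normal data with known variance σ², a Normal(μ₀, σ₀²) prior on μ is conjugate. Posterior precision = 1/σ₀² + n/σ²; posterior mean is the precision-weighted average of μ₀ and x̄.
n·x̄ = 6·190.61 = 1143.66.
σ₀² = 8.60² = 73.96, σ² = 3.30² = 10.89; σ² + n·σ₀² = 10.89 + 6·73.96 = 454.65.
Posterior mean = (μ₀/σ₀² + n·x̄/σ²)/(1/σ₀² + n/σ²) = (σ²·μ₀ + σ₀²·n·x̄)/(σ² + n·σ₀²) = (10.89·189.48 + 73.96·1143.66)/454.65 = 86648.5308/454.65 = 190.5829.

190.5829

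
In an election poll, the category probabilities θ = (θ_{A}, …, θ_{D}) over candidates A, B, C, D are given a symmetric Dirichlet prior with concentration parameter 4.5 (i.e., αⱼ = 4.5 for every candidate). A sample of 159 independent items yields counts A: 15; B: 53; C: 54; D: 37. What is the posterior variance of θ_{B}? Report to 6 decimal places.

0.001232

The Dirichlet prior is conjugate to the Multinomial likelihood: each posterior αⱼ = prior αⱼ + observed count nⱼ.
Posterior concentration: (19.5, 57.5, 58.5, 41.5), total = 177.0.
Var[θ_j] = α_j(Σα−α_j)/((Σα)²(Σα+1)) = 57.5·119.5/(177.0²·178.0) = 0.001232.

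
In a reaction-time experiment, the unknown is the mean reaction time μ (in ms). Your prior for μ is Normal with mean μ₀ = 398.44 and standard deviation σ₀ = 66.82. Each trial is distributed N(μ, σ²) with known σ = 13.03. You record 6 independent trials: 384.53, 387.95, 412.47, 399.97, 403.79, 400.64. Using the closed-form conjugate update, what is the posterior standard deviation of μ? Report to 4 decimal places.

For Normal data with known variance σ², a Normal(μ₀, σ₀²) prior on μ is conjugate. Posterior precision = 1/σ₀² + n/σ²; posterior mean is the precision-weighted average of μ₀ and x̄.
σ₀² = 66.82² = 4464.9124, σ² = 13.03² = 169.7809; σ² + n·σ₀² = 169.7809 + 6·4464.9124 = 26959.2553.
Posterior precision = 1/σ₀² + n/σ² = 1/4464.9124 + 6/169.7809 = (σ² + n·σ₀²)/(σ₀²σ²) = 26959.2553/(4464.9124·169.7809); posterior variance σₙ² = σ₀²σ²/(σ² + n·σ₀²) = 4464.9124·169.7809/26959.2553 = 28.118612.
Posterior SD = √σₙ² = √(4464.9124·169.7809/26959.2553) = 5.3027.

5.3027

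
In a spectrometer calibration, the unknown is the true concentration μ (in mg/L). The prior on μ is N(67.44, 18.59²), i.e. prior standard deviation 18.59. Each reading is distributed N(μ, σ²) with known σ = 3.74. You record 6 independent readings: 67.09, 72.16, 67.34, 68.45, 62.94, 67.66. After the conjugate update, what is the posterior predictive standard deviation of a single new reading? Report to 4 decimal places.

For Normal data with known variance σ², a Normal(μ₀, σ₀²) prior on μ is conjugate. Posterior precision = 1/σ₀² + n/σ²; posterior mean is the precision-weighted average of μ₀ and x̄.
σ₀² = 18.59² = 345.5881, σ² = 3.74² = 13.9876; σ² + n·σ₀² = 13.9876 + 6·345.5881 = 2087.5162.
Posterior precision = 1/σ₀² + n/σ² = 1/345.5881 + 6/13.9876 = (σ² + n·σ₀²)/(σ₀²σ²) = 2087.5162/(345.5881·13.9876); posterior variance σₙ² = σ₀²σ²/(σ² + n·σ₀²) = 345.5881·13.9876/2087.5162 = 2.315646.
Predictive variance for one new observation = σₙ² + σ² = 345.5881·13.9876/2087.5162 + 13.9876 = σ²·(σ₀² + 2087.5162)/2087.5162 = 13.9876·2433.1043/2087.5162 = 16.303246; SD = √(13.9876·2433.1043/2087.5162) = 4.0377.

4.0377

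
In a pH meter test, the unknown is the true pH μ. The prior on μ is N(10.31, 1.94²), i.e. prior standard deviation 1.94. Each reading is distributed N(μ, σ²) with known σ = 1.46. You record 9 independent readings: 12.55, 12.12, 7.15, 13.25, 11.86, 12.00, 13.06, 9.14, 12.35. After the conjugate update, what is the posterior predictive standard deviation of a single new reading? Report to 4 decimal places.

1.5344

For Normal data with known variance σ², a Normal(μ₀, σ₀²) prior on μ is conjugate. Posterior precision = 1/σ₀² + n/σ²; posterior mean is the precision-weighted average of μ₀ and x̄.
σ₀² = 1.94² = 3.7636, σ² = 1.46² = 2.1316; σ² + n·σ₀² = 2.1316 + 9·3.7636 = 36.004.
Posterior precision = 1/σ₀² + n/σ² = 1/3.7636 + 9/2.1316 = (σ² + n·σ₀²)/(σ₀²σ²) = 36.004/(3.7636·2.1316); posterior variance σₙ² = σ₀²σ²/(σ² + n·σ₀²) = 3.7636·2.1316/36.004 = 0.222822.
Predictive variance for one new observation = σₙ² + σ² = 3.7636·2.1316/36.004 + 2.1316 = σ²·(σ₀² + 36.004)/36.004 = 2.1316·39.7676/36.004 = 2.354422; SD = √(2.1316·39.7676/36.004) = 1.5344.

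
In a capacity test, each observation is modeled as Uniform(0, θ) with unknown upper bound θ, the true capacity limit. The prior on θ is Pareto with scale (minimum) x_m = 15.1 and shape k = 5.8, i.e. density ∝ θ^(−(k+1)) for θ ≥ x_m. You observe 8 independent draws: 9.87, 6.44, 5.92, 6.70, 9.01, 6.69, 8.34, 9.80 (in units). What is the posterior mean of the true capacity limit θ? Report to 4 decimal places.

16.2797

A Pareto(scale x_m, shape k) prior on the upper bound θ of Uniform(0, θ) is conjugate: posterior is Pareto(max(x_m, max xᵢ), k + n).
Sample maximum = 9.87; prior scale x_m = 15.1 → posterior scale = max = 15.10.
Posterior shape = 5.8 + 8 = 13.8.
E[θ|data] = k·x_m/(k−1) = 13.8·15.10/12.8 = 16.2797.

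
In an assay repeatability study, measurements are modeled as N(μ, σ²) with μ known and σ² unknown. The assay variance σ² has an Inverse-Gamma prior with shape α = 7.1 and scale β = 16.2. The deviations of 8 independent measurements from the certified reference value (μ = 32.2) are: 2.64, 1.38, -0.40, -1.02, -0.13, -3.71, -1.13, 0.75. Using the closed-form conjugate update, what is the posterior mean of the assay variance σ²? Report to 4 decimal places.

With known mean μ and an Inverse-Gamma(α, β) prior on σ², the Normal likelihood is conjugate: posterior is Inv-Gamma(α + n/2, β + Σ(xᵢ−μ)²/2).
Σ(xᵢ−μ)² = (2.64)² + (1.38)² + (-0.40)² + (-1.02)² + (-0.13)² + (-3.71)² + (-1.13)² + (0.75)² = 25.6948.
Posterior: Inv-Gamma(7.1 + 8/2, 16.2 + 25.6948/2) = Inv-Gamma(11.10, 29.04740).
E[σ²|data] = β/(α−1) = 29.04740/10.10 = 2.8760.

2.8760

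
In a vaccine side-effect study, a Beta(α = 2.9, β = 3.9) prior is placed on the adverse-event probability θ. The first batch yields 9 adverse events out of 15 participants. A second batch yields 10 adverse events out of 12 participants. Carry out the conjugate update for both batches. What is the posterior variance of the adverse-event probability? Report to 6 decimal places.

The Beta prior is conjugate to a Binomial/Bernoulli likelihood; the update adds successes to α and failures to β.
After batch 1: Beta(2.9+9, 3.9+6) = Beta(11.9, 9.9).
After batch 2: Beta(11.9+10, 9.9+2) = Beta(21.9, 11.9).
Var = αβ/((α+β)²(α+β+1)) = 21.9·11.9/(33.8²·34.8) = 0.006555.

0.006555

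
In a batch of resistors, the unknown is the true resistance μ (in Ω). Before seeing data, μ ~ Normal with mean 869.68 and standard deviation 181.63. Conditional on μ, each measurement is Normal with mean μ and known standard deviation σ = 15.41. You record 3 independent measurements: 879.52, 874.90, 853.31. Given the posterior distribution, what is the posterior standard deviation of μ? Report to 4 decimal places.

8.8863

For Normal data with known variance σ², a Normal(μ₀, σ₀²) prior on μ is conjugate. Posterior precision = 1/σ₀² + n/σ²; posterior mean is the precision-weighted average of μ₀ and x̄.
σ₀² = 181.63² = 32989.4569, σ² = 15.41² = 237.4681; σ² + n·σ₀² = 237.4681 + 3·32989.4569 = 99205.8388.
Posterior precision = 1/σ₀² + n/σ² = 1/32989.4569 + 3/237.4681 = (σ² + n·σ₀²)/(σ₀²σ²) = 99205.8388/(32989.4569·237.4681); posterior variance σₙ² = σ₀²σ²/(σ² + n·σ₀²) = 32989.4569·237.4681/99205.8388 = 78.966558.
Posterior SD = √σₙ² = √(32989.4569·237.4681/99205.8388) = 8.8863.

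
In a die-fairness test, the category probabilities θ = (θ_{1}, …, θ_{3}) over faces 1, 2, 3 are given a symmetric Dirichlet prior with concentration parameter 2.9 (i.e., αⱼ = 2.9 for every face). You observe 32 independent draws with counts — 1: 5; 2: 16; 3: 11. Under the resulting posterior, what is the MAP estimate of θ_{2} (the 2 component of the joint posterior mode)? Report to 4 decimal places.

0.4748

The Dirichlet prior is conjugate to the Multinomial likelihood: each posterior αⱼ = prior αⱼ + observed count nⱼ.
Posterior concentration: (7.9, 18.9, 13.9), total = 40.7.
Joint mode component: (α_{2}−1)/(Σα−K) = 17.9/37.7 = 0.4748.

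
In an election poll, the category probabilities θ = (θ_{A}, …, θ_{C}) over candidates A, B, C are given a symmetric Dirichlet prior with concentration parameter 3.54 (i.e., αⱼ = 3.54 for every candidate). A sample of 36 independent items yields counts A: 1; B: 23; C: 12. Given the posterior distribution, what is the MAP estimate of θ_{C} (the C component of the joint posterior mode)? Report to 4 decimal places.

0.3333

The Dirichlet prior is conjugate to the Multinomial likelihood: each posterior αⱼ = prior αⱼ + observed count nⱼ.
Posterior concentration: (4.54, 26.54, 15.54), total = 46.62.
Joint mode component: (α_{C}−1)/(Σα−K) = 14.54/43.62 = 0.3333.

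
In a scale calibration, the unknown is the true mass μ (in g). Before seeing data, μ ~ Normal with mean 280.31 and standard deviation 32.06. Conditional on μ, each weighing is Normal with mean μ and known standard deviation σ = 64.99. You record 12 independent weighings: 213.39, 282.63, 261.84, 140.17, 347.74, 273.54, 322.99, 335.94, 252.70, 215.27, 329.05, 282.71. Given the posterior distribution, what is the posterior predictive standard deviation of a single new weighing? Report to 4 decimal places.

For Normal data with known variance σ², a Normal(μ₀, σ₀²) prior on μ is conjugate. Posterior precision = 1/σ₀² + n/σ²; posterior mean is the precision-weighted average of μ₀ and x̄.
σ₀² = 32.06² = 1027.8436, σ² = 64.99² = 4223.7001; σ² + n·σ₀² = 4223.7001 + 12·1027.8436 = 16557.8233.
Posterior precision = 1/σ₀² + n/σ² = 1/1027.8436 + 12/4223.7001 = (σ² + n·σ₀²)/(σ₀²σ²) = 16557.8233/(1027.8436·4223.7001); posterior variance σₙ² = σ₀²σ²/(σ² + n·σ₀²) = 1027.8436·4223.7001/16557.8233 = 262.190448.
Predictive variance for one new observation = σₙ² + σ² = 1027.8436·4223.7001/16557.8233 + 4223.7001 = σ²·(σ₀² + 16557.8233)/16557.8233 = 4223.7001·17585.6669/16557.8233 = 4485.890548; SD = √(4223.7001·17585.6669/16557.8233) = 66.9768.

66.9768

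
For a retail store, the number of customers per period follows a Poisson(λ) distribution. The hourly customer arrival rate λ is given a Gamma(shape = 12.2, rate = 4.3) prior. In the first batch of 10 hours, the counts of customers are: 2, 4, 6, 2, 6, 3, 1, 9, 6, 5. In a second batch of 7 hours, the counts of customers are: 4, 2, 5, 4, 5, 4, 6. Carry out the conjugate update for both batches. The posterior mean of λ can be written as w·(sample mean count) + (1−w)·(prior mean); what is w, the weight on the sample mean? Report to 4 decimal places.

0.7981

With a Gamma(shape α, rate β) prior, the Poisson likelihood is conjugate: the posterior is Gamma(α + ΣXᵢ, β + n).
Total number of hours: n = 10 + 7 = 17.
Posterior mean = (α₀+S)/(β₀+n) = [n/(β₀+n)]·(S/n) + [β₀/(β₀+n)]·(α₀/β₀), so only n and β₀ enter the weight.
Weight on data w = n/(β₀+n) = 17/(4.3+17) = 17/21.3 = 0.7981.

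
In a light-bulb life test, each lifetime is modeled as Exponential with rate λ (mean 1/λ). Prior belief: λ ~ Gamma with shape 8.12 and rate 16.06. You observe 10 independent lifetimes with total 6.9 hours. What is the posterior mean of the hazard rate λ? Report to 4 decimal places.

0.7892

With a Gamma(shape α, rate β) prior on the exponential rate λ, the posterior after n observations with total T = Σxᵢ is Gamma(α+n, β+T).
Posterior: Gamma(8.12+10, 16.06+6.9) = Gamma(18.12, 22.96).
Posterior mean of λ = α/β = 18.12/22.96 = 0.7892.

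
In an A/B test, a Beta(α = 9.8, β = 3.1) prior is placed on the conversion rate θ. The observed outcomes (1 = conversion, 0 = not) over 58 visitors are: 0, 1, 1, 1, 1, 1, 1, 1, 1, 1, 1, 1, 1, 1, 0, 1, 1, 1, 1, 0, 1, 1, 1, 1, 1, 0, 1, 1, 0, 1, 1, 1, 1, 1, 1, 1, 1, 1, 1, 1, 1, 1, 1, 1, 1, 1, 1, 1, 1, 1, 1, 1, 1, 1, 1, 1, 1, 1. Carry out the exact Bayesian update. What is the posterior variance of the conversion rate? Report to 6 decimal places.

The Beta prior is conjugate to a Binomial/Bernoulli likelihood; the update adds successes to α and failures to β.
Posterior: Beta(α+k, β+n−k) = Beta(9.8+53, 3.1+5) = Beta(62.8, 8.1).
Var = αβ/((α+β)²(α+β+1)) = 62.8·8.1/(70.9²·71.9) = 0.001407.

0.001407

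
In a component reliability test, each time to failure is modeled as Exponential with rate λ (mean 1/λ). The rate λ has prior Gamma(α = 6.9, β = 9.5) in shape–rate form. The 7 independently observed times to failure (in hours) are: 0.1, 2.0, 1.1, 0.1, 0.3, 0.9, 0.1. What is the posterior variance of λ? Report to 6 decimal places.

0.069916

With a Gamma(shape α, rate β) prior on the exponential rate λ, the posterior after n observations with total T = Σxᵢ is Gamma(α+n, β+T).
Sum of observations T = 4.6 hours; n = 7.
Posterior: Gamma(6.9+7, 9.5+4.6) = Gamma(13.9, 14.1).
Var = α/β² = 0.069916.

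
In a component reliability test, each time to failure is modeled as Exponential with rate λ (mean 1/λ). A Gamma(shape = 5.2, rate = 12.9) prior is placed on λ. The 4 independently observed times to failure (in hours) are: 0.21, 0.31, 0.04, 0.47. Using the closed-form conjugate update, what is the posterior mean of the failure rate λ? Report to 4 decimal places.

0.6604

With a Gamma(shape α, rate β) prior on the exponential rate λ, the posterior after n observations with total T = Σxᵢ is Gamma(α+n, β+T).
Sum of observations T = 1.03 hours; n = 4.
Posterior: Gamma(5.2+4, 12.9+1.03) = Gamma(9.2, 13.93).
Posterior mean of λ = α/β = 9.2/13.93 = 0.6604.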